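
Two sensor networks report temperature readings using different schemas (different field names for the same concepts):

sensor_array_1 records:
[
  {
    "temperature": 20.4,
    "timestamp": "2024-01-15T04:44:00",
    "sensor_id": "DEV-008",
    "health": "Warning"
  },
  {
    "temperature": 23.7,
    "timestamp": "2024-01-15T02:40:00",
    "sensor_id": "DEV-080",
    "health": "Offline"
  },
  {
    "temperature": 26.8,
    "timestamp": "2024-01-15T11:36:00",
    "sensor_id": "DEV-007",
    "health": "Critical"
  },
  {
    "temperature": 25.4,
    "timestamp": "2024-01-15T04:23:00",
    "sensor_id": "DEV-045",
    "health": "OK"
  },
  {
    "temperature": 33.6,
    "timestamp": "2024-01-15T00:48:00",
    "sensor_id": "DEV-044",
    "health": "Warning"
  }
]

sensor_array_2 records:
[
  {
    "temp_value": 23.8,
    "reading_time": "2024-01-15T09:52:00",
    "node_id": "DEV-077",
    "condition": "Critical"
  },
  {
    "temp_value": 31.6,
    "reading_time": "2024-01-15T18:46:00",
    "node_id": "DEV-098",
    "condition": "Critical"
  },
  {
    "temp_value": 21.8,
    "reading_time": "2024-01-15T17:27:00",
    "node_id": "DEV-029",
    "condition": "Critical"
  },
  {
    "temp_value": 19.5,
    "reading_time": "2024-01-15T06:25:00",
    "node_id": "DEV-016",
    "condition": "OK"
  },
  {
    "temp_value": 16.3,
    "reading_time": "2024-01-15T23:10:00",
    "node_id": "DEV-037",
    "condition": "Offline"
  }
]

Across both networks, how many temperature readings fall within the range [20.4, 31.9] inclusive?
7

Schema mapping: "temperature" (sensor_array_1) = "temp_value" (sensor_array_2) = temperature

Readings in [20.4, 31.9] from sensor_array_1: 4
Readings in [20.4, 31.9] from sensor_array_2: 3

Total count: 4 + 3 = 7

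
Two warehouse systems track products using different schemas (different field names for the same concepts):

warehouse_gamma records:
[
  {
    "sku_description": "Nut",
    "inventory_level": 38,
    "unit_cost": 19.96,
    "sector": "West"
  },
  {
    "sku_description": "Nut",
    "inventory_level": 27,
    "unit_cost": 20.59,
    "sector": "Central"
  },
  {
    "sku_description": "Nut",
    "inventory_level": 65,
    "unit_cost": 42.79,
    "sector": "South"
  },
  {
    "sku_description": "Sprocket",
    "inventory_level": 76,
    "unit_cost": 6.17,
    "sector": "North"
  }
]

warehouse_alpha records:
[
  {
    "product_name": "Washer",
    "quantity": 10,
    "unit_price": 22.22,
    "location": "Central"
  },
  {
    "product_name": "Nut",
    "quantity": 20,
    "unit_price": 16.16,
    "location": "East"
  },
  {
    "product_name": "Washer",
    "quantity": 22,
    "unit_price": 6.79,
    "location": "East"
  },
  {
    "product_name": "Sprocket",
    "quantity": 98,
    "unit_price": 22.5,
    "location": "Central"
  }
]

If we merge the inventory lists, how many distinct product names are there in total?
3

Schema mapping: "sku_description" (warehouse_gamma) = "product_name" (warehouse_alpha) = product name

Products in warehouse_gamma: ['Nut', 'Sprocket']
Products in warehouse_alpha: ['Nut', 'Sprocket', 'Washer']

Union (unique products): ['Nut', 'Sprocket', 'Washer']
Count: 3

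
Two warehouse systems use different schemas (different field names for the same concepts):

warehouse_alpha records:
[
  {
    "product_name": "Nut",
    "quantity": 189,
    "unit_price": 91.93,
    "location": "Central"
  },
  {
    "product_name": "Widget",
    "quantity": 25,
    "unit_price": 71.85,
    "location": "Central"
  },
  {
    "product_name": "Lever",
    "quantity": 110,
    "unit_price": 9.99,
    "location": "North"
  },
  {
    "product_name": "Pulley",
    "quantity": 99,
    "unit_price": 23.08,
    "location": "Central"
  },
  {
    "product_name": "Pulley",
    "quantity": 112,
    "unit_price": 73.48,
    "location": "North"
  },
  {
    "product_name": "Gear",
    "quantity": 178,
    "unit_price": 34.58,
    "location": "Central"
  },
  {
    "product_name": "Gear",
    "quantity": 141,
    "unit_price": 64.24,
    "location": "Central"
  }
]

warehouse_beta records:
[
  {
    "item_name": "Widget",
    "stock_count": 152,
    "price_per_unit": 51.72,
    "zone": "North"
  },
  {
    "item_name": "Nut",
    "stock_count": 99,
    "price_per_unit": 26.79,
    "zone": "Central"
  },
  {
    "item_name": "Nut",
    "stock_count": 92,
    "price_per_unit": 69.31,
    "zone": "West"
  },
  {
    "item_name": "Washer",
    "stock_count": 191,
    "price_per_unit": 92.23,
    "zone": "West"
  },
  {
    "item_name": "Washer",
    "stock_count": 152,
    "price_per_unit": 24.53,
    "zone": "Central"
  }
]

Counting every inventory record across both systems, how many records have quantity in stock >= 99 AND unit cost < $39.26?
5

Schema mappings:
- "quantity" (warehouse_alpha) = "stock_count" (warehouse_beta) = quantity
- "unit_price" (warehouse_alpha) = "price_per_unit" (warehouse_beta) = unit cost

Records meeting both conditions in warehouse_alpha: 3
Records meeting both conditions in warehouse_beta: 2

Total: 3 + 2 = 5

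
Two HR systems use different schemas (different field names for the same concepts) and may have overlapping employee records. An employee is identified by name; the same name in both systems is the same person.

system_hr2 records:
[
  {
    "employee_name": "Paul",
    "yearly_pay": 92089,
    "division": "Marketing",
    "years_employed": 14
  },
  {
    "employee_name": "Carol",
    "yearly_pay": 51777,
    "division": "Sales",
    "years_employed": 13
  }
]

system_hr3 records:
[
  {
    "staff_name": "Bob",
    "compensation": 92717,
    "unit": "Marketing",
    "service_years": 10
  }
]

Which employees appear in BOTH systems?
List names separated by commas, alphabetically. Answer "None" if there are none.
None

Schema mapping: "employee_name" (system_hr2) = "staff_name" (system_hr3) = employee name

Names in system_hr2: ['Carol', 'Paul']
Names in system_hr3: ['Bob']

Intersection: None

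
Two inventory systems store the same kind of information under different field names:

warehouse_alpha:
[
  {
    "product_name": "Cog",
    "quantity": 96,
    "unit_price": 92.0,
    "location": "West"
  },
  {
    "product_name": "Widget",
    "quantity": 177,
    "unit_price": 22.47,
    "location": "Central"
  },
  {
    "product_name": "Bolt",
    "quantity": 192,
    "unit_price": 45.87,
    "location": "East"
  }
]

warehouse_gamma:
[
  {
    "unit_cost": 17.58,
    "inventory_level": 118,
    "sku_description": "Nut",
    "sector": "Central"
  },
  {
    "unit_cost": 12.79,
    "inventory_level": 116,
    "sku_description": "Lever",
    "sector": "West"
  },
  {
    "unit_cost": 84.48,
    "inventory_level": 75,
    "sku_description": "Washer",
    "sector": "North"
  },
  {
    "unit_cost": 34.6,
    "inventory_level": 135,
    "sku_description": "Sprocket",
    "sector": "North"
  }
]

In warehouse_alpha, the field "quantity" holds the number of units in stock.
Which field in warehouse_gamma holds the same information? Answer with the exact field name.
inventory_level

In warehouse_alpha, "quantity" holds the number of units in stock.
The fields in warehouse_gamma are: "unit_cost", "inventory_level", "sku_description", "sector".
"inventory_level" is the match: the name refers to the same concept and its values are whole-number counts (e.g. 118, 116).
The other fields ("unit_cost", "sku_description", "sector") hold different kinds of data.

So "quantity" in warehouse_alpha corresponds to "inventory_level" in warehouse_gamma.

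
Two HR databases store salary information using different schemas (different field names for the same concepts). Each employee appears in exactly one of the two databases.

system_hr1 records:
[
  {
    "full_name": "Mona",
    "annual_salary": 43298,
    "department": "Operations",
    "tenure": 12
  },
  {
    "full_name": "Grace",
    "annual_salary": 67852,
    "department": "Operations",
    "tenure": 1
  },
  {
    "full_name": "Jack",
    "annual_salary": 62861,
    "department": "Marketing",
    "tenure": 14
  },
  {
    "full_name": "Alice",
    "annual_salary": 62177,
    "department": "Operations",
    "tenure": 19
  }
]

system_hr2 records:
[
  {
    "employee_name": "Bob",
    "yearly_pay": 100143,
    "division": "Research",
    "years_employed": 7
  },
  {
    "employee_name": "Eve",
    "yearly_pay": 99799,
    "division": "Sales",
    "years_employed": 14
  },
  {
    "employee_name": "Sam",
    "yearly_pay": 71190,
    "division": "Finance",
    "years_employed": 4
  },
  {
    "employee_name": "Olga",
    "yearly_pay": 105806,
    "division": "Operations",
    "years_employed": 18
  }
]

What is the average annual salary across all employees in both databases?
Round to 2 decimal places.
76640.75

Schema mapping: "annual_salary" (system_hr1) = "yearly_pay" (system_hr2) = annual salary

All salaries: [43298, 67852, 62861, 62177, 100143, 99799, 71190, 105806]
Sum: 613126
Count: 8
Average: 613126 / 8 = 76640.75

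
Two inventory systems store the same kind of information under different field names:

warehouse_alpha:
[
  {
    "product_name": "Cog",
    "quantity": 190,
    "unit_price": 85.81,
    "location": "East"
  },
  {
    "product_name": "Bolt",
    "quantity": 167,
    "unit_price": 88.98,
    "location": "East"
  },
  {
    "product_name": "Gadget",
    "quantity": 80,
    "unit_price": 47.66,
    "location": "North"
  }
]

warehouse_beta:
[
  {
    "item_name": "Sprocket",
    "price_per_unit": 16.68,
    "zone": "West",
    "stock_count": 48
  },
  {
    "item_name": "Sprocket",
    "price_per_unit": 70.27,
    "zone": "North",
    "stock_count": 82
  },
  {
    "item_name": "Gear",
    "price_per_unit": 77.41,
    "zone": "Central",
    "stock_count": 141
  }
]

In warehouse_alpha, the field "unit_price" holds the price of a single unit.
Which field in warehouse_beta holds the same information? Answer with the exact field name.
price_per_unit

In warehouse_alpha, "unit_price" holds the price of a single unit.
The fields in warehouse_beta are: "item_name", "price_per_unit", "zone", "stock_count".
"price_per_unit" is the match: the name refers to the same concept and its values are decimal currency amounts (e.g. 16.68, 70.27).
The other fields ("item_name", "zone", "stock_count") hold different kinds of data.

So "unit_price" in warehouse_alpha corresponds to "price_per_unit" in warehouse_beta.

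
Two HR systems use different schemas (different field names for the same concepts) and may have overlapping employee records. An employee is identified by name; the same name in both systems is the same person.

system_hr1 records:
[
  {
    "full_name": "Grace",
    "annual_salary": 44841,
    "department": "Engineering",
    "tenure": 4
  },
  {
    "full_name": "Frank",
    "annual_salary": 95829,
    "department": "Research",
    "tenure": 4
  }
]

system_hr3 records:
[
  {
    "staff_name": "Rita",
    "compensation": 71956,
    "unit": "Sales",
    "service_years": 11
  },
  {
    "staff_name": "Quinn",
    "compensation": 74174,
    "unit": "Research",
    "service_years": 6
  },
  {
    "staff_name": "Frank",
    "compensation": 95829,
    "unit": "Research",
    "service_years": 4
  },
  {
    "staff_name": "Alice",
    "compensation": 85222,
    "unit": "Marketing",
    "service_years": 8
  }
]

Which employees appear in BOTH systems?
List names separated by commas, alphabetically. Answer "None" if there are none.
Frank

Schema mapping: "full_name" (system_hr1) = "staff_name" (system_hr3) = employee name

Names in system_hr1: ['Frank', 'Grace']
Names in system_hr3: ['Alice', 'Frank', 'Quinn', 'Rita']

Intersection: ['Frank']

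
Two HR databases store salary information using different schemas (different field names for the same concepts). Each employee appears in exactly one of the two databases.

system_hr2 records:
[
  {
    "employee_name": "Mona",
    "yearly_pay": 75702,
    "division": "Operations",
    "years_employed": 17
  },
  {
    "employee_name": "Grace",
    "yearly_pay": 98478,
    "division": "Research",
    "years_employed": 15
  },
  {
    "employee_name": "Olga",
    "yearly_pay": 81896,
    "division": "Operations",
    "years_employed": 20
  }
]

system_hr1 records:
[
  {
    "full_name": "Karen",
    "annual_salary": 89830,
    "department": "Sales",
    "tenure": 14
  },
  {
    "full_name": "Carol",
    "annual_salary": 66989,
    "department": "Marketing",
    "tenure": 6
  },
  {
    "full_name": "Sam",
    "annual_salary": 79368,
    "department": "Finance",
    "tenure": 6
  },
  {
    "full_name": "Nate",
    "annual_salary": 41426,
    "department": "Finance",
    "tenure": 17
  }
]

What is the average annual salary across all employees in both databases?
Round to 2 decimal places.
76241.29

Schema mapping: "yearly_pay" (system_hr2) = "annual_salary" (system_hr1) = annual salary

All salaries: [75702, 98478, 81896, 89830, 66989, 79368, 41426]
Sum: 533689
Count: 7
Average: 533689 / 7 = 76241.29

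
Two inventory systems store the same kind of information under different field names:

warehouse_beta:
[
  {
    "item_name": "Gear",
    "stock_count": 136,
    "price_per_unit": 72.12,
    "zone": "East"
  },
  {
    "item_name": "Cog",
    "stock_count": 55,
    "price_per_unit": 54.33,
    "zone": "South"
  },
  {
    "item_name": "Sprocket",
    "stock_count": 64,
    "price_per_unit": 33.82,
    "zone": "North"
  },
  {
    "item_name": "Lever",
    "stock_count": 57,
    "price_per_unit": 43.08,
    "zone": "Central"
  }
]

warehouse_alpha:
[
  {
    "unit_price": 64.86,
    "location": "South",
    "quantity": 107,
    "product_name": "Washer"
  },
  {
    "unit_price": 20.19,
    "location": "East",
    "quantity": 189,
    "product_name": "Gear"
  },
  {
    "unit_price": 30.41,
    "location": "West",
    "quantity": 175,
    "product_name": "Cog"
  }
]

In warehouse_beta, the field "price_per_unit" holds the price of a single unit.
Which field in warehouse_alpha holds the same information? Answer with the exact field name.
unit_price

In warehouse_beta, "price_per_unit" holds the price of a single unit.
The fields in warehouse_alpha are: "unit_price", "location", "quantity", "product_name".
"unit_price" is the match: the name refers to the same concept and its values are decimal currency amounts (e.g. 64.86, 20.19).
The other fields ("location", "quantity", "product_name") hold different kinds of data.

So "price_per_unit" in warehouse_beta corresponds to "unit_price" in warehouse_alpha.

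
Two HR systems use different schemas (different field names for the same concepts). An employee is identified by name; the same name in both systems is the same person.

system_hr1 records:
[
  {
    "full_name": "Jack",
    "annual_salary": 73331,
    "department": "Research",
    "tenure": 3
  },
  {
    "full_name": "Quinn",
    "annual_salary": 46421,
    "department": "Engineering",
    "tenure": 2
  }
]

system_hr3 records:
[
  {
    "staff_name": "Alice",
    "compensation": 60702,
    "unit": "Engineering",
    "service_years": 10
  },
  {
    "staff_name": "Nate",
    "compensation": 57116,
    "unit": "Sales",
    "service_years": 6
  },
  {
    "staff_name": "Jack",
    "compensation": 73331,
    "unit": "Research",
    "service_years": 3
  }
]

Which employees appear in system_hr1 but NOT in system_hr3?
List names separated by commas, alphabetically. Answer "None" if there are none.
Quinn

Schema mapping: "full_name" (system_hr1) = "staff_name" (system_hr3) = employee name

Names in system_hr1: ['Jack', 'Quinn']
Names in system_hr3: ['Alice', 'Jack', 'Nate']

In system_hr1 but not system_hr3: ['Quinn']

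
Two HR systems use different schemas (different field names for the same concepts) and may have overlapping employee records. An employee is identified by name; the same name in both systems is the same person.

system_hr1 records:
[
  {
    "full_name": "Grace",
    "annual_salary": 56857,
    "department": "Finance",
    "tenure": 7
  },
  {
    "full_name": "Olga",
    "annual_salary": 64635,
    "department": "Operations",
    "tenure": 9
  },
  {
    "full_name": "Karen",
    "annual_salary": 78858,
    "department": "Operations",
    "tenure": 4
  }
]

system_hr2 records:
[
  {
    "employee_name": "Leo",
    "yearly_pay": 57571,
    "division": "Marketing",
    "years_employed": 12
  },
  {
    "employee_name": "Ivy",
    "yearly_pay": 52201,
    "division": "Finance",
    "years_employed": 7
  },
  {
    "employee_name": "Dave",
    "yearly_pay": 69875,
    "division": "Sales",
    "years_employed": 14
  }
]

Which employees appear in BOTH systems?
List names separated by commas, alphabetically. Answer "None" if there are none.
None

Schema mapping: "full_name" (system_hr1) = "employee_name" (system_hr2) = employee name

Names in system_hr1: ['Grace', 'Karen', 'Olga']
Names in system_hr2: ['Dave', 'Ivy', 'Leo']

Intersection: None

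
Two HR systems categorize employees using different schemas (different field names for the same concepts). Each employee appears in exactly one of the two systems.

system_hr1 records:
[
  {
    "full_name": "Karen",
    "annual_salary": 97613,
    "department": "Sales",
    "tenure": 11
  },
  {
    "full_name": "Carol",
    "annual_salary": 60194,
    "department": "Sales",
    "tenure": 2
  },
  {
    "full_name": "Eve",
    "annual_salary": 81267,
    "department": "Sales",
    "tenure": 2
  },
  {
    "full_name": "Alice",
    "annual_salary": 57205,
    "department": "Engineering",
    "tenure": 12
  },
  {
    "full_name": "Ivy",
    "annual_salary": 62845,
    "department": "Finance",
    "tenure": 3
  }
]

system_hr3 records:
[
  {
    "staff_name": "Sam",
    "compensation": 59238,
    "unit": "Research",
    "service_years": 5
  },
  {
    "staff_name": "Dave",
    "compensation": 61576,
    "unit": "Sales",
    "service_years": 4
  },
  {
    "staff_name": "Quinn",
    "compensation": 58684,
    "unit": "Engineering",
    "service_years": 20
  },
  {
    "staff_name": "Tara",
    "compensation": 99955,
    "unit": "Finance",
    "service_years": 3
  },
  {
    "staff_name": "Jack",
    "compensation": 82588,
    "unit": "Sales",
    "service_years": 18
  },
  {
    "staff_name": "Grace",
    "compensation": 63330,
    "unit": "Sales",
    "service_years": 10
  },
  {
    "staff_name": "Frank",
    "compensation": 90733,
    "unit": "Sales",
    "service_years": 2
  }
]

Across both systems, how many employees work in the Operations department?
0

Schema mapping: "department" (system_hr1) = "unit" (system_hr3) = department

Operations employees in system_hr1: 0
Operations employees in system_hr3: 0

Total in Operations: 0 + 0 = 0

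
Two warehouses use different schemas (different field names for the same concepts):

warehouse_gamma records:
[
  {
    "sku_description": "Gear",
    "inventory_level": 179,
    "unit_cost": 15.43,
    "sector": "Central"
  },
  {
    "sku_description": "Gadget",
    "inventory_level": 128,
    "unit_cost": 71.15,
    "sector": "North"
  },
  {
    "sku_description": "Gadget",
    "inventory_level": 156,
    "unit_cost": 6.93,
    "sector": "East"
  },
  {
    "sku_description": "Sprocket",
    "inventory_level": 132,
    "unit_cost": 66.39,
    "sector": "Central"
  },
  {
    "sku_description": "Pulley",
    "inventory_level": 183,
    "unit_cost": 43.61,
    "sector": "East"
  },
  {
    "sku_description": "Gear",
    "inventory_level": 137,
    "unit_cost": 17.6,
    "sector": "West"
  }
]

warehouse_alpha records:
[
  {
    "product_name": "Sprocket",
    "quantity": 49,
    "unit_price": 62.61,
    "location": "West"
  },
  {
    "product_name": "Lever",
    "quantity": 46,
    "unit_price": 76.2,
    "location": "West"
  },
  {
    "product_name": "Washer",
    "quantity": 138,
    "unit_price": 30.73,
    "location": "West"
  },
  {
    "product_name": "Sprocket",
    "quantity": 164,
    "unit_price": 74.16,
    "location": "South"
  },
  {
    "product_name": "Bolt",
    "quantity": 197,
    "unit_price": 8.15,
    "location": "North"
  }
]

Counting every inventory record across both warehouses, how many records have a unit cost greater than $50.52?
5

Schema mapping: "unit_cost" (warehouse_gamma) = "unit_price" (warehouse_alpha) = unit cost

Records > $50.52 in warehouse_gamma: 2
Records > $50.52 in warehouse_alpha: 3

Total count: 2 + 3 = 5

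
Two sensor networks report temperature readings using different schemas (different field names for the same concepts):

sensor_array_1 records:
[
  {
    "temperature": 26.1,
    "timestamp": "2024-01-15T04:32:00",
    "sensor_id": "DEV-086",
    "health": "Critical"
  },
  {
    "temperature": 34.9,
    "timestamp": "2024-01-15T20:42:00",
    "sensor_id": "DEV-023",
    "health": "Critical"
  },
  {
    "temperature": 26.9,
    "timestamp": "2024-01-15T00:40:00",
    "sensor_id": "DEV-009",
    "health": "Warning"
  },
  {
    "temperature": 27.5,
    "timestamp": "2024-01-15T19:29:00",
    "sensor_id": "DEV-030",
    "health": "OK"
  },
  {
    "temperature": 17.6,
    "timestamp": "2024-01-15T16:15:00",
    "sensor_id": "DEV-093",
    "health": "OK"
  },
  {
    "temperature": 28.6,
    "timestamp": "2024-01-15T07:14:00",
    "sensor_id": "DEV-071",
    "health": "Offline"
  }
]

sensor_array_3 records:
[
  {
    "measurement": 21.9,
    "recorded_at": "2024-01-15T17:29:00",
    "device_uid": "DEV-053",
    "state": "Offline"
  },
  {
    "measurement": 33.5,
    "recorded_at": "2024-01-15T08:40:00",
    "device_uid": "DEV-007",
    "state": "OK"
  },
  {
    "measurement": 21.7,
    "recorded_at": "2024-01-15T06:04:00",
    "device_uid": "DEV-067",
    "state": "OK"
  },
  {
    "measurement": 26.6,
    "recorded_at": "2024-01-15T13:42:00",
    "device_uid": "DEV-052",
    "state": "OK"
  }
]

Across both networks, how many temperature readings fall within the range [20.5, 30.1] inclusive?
7

Schema mapping: "temperature" (sensor_array_1) = "measurement" (sensor_array_3) = temperature

Readings in [20.5, 30.1] from sensor_array_1: 4
Readings in [20.5, 30.1] from sensor_array_3: 3

Total count: 4 + 3 = 7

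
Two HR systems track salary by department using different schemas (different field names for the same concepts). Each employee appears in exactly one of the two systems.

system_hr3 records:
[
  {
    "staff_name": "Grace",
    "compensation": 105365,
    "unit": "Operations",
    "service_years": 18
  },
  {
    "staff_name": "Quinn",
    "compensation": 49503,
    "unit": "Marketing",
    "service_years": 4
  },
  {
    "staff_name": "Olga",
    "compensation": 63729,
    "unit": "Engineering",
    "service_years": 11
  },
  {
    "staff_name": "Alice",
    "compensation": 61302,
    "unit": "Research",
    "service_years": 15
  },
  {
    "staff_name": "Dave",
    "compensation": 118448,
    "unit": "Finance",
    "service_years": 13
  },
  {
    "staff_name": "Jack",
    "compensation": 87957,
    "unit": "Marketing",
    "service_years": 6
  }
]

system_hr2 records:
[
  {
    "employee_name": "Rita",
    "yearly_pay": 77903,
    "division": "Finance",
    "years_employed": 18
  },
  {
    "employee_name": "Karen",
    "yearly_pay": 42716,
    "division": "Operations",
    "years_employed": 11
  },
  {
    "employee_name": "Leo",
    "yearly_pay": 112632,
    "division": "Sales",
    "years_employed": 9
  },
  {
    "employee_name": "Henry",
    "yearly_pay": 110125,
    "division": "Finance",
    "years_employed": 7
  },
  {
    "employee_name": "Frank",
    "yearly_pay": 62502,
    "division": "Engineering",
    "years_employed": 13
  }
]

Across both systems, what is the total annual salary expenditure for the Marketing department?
137460

Schema mappings:
- "unit" (system_hr3) = "division" (system_hr2) = department
- "compensation" (system_hr3) = "yearly_pay" (system_hr2) = salary

Marketing salaries from system_hr3: 137460
Marketing salaries from system_hr2: 0

Total: 137460 + 0 = 137460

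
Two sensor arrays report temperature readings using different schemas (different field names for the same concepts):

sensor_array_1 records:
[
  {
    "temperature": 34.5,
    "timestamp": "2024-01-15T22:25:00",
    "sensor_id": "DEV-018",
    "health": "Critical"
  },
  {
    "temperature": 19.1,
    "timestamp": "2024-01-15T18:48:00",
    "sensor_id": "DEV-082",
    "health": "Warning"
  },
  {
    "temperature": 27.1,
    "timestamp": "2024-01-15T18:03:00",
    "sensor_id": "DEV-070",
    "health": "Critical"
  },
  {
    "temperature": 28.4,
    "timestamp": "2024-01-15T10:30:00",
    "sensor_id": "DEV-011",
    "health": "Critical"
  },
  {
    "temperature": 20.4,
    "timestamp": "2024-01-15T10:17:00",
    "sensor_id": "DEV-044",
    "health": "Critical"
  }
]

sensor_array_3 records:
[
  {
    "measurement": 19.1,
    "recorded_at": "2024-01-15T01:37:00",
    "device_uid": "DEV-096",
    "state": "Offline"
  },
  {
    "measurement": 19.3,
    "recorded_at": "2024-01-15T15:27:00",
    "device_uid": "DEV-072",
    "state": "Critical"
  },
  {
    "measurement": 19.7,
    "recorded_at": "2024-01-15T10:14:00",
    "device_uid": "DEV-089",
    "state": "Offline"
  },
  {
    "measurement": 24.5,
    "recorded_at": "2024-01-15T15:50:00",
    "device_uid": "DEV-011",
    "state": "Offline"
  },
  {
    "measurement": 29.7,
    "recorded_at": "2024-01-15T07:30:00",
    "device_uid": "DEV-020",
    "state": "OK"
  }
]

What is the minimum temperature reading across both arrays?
19.1

Schema mapping: "temperature" (sensor_array_1) = "measurement" (sensor_array_3) = temperature reading

Minimum in sensor_array_1: 19.1
Minimum in sensor_array_3: 19.1

Overall minimum: min(19.1, 19.1) = 19.1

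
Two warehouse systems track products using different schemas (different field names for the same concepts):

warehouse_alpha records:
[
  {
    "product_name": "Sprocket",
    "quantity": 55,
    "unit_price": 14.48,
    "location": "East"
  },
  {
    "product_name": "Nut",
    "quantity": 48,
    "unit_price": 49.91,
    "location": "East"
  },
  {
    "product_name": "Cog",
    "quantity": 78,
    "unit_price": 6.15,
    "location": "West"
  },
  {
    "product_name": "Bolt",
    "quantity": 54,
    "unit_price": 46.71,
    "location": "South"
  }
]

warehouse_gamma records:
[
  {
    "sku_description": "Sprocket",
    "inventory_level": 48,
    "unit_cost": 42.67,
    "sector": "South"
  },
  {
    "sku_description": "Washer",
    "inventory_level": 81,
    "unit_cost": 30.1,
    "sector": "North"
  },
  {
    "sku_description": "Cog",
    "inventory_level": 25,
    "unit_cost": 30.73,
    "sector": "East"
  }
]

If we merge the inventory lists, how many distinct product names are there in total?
5

Schema mapping: "product_name" (warehouse_alpha) = "sku_description" (warehouse_gamma) = product name

Products in warehouse_alpha: ['Bolt', 'Cog', 'Nut', 'Sprocket']
Products in warehouse_gamma: ['Cog', 'Sprocket', 'Washer']

Union (unique products): ['Bolt', 'Cog', 'Nut', 'Sprocket', 'Washer']
Count: 5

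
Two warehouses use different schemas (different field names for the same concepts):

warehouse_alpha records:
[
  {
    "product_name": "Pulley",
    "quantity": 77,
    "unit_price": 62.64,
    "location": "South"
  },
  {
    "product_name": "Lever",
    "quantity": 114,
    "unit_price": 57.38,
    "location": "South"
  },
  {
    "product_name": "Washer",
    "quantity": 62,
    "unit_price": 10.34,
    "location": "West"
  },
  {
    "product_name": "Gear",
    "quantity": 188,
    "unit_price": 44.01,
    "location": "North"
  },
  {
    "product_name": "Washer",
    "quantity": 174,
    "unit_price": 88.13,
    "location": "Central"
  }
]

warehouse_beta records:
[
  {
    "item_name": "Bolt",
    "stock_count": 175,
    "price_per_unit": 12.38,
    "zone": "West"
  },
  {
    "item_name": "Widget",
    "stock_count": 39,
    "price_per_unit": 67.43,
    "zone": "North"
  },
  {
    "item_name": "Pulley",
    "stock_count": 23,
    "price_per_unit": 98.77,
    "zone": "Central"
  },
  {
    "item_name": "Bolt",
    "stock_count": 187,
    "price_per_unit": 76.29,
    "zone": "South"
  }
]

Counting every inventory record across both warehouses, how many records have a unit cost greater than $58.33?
5

Schema mapping: "unit_price" (warehouse_alpha) = "price_per_unit" (warehouse_beta) = unit cost

Records > $58.33 in warehouse_alpha: 2
Records > $58.33 in warehouse_beta: 3

Total count: 2 + 3 = 5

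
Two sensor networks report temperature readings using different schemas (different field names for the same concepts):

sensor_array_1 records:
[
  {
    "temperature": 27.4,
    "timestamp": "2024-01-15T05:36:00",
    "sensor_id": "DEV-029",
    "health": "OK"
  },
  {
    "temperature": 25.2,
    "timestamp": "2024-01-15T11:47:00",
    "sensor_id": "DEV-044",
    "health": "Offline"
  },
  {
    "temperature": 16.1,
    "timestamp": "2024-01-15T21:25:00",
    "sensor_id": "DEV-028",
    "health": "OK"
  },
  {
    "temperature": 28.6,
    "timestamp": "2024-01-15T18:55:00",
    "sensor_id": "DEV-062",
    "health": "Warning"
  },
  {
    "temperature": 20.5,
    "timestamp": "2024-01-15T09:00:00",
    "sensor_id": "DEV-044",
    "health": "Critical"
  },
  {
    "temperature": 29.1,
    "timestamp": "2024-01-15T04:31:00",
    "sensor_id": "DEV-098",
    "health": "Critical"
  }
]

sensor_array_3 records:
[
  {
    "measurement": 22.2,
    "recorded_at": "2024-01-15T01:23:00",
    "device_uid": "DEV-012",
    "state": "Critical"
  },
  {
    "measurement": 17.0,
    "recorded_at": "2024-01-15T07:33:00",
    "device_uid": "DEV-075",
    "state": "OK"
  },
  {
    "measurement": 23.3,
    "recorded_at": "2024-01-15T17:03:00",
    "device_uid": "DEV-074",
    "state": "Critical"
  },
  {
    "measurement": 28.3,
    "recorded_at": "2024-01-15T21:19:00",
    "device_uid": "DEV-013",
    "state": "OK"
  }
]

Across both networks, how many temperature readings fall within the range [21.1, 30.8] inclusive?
7

Schema mapping: "temperature" (sensor_array_1) = "measurement" (sensor_array_3) = temperature

Readings in [21.1, 30.8] from sensor_array_1: 4
Readings in [21.1, 30.8] from sensor_array_3: 3

Total count: 4 + 3 = 7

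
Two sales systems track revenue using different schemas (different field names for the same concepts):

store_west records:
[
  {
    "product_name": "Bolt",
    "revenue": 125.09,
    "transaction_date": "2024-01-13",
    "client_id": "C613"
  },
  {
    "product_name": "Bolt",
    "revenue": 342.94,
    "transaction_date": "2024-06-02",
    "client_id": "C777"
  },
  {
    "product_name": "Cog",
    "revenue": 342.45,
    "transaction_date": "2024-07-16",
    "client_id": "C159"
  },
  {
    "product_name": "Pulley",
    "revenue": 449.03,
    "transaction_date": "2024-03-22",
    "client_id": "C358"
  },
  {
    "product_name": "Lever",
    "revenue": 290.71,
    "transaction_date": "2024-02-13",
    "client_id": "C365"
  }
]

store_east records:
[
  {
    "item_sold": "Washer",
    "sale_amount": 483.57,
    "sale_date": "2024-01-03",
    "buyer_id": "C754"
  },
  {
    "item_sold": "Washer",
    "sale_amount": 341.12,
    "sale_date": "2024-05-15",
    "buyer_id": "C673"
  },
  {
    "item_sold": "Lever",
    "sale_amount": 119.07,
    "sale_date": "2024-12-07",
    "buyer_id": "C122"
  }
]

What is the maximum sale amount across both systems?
483.57

Reconcile: "revenue" (store_west) = "sale_amount" (store_east) = sale amount

Maximum in store_west: 449.03
Maximum in store_east: 483.57

Overall maximum: max(449.03, 483.57) = 483.57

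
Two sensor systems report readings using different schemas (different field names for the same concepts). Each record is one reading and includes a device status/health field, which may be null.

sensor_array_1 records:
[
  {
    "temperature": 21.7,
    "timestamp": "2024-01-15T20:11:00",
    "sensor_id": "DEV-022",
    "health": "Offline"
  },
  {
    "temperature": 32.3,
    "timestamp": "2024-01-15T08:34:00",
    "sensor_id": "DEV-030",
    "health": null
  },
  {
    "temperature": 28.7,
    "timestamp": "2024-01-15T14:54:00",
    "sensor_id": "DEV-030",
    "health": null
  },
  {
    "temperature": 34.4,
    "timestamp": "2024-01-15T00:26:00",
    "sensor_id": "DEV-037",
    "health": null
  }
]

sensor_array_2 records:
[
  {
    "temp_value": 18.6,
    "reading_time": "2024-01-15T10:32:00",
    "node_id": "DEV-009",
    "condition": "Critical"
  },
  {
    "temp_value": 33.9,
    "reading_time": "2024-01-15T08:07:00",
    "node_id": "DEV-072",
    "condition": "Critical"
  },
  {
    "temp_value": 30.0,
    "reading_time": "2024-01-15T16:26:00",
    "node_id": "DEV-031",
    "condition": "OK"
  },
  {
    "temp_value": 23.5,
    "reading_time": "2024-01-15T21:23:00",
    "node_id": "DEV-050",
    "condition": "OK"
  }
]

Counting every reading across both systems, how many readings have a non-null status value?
5

Schema mapping: "health" (sensor_array_1) = "condition" (sensor_array_2) = status

Non-null in sensor_array_1: 1
Non-null in sensor_array_2: 4

Total non-null: 1 + 4 = 5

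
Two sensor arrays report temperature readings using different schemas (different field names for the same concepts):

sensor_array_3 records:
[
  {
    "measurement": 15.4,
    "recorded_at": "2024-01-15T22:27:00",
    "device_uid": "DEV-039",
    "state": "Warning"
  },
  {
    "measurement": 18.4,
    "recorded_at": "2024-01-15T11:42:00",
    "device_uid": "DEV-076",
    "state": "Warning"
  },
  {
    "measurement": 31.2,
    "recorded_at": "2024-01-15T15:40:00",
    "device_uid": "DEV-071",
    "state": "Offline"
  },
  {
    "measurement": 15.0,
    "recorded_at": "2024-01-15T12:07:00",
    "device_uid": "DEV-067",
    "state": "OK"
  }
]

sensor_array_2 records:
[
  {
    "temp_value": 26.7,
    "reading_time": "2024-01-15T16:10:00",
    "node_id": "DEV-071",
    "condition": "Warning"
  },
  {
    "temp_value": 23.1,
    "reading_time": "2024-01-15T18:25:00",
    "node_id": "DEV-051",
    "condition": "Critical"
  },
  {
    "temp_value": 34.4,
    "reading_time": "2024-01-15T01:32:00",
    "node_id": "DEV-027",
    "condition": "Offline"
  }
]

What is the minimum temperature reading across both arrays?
15.0

Schema mapping: "measurement" (sensor_array_3) = "temp_value" (sensor_array_2) = temperature reading

Minimum in sensor_array_3: 15.0
Minimum in sensor_array_2: 23.1

Overall minimum: min(15.0, 23.1) = 15.0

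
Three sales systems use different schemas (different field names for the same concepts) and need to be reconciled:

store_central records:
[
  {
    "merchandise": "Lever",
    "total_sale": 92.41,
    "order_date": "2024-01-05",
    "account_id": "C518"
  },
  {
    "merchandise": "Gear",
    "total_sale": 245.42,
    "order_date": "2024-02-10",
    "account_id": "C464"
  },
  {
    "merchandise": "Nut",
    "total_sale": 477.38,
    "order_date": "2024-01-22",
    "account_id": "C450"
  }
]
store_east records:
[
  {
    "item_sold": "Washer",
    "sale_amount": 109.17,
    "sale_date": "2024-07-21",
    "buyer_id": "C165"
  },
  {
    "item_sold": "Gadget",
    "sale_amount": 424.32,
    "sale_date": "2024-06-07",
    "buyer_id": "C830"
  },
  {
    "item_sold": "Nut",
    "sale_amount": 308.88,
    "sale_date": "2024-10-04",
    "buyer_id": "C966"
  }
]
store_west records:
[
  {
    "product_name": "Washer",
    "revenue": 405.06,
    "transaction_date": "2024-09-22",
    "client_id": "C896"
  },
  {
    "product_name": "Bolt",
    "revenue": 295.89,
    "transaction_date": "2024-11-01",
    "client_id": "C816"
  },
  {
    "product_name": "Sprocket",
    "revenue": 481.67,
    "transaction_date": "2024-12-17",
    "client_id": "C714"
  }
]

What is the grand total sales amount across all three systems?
2840.2

Schema reconciliation - all amount fields map to sale amount:

store_central (total_sale): 815.21
store_east (sale_amount): 842.37
store_west (revenue): 1182.62

Grand total: 2840.2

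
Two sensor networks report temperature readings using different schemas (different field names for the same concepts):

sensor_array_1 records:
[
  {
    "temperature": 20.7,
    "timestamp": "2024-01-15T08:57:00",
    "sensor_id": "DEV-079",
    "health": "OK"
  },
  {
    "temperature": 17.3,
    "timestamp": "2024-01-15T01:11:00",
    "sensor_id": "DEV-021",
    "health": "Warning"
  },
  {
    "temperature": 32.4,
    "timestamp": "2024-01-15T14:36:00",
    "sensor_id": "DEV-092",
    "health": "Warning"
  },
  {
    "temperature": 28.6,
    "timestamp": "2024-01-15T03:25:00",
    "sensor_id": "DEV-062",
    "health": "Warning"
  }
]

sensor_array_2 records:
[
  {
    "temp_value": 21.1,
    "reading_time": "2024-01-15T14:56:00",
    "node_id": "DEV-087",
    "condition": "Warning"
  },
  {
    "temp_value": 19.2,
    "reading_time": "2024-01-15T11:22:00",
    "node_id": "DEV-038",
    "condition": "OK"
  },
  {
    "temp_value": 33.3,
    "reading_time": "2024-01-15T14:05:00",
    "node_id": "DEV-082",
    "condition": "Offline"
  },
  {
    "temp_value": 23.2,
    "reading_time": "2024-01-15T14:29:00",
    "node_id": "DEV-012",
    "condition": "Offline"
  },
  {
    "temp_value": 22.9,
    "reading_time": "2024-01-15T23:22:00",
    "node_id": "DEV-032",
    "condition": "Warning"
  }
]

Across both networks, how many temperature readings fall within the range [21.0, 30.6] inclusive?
4

Schema mapping: "temperature" (sensor_array_1) = "temp_value" (sensor_array_2) = temperature

Readings in [21.0, 30.6] from sensor_array_1: 1
Readings in [21.0, 30.6] from sensor_array_2: 3

Total count: 1 + 3 = 4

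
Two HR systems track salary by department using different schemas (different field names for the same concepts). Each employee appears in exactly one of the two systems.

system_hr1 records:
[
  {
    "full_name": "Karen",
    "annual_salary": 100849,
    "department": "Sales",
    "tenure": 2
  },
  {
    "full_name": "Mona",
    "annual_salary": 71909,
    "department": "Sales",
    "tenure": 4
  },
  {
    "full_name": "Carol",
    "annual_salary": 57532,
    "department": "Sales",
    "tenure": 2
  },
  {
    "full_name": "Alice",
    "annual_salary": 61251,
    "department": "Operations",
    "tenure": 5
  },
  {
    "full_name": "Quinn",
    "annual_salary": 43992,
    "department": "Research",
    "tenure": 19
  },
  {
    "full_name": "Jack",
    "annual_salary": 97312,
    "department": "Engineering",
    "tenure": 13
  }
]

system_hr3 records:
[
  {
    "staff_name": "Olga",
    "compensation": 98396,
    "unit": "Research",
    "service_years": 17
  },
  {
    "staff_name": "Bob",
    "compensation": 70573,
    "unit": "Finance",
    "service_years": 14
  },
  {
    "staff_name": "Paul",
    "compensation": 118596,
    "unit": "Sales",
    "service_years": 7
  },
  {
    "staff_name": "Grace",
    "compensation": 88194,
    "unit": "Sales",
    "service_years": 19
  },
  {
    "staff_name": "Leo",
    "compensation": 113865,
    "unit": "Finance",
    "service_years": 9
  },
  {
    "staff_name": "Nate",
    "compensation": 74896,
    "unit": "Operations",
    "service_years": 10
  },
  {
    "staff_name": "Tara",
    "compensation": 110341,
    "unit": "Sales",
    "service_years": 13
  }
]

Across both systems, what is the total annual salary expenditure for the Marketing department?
0

Schema mappings:
- "department" (system_hr1) = "unit" (system_hr3) = department
- "annual_salary" (system_hr1) = "compensation" (system_hr3) = salary

Marketing salaries from system_hr1: 0
Marketing salaries from system_hr3: 0

Total: 0 + 0 = 0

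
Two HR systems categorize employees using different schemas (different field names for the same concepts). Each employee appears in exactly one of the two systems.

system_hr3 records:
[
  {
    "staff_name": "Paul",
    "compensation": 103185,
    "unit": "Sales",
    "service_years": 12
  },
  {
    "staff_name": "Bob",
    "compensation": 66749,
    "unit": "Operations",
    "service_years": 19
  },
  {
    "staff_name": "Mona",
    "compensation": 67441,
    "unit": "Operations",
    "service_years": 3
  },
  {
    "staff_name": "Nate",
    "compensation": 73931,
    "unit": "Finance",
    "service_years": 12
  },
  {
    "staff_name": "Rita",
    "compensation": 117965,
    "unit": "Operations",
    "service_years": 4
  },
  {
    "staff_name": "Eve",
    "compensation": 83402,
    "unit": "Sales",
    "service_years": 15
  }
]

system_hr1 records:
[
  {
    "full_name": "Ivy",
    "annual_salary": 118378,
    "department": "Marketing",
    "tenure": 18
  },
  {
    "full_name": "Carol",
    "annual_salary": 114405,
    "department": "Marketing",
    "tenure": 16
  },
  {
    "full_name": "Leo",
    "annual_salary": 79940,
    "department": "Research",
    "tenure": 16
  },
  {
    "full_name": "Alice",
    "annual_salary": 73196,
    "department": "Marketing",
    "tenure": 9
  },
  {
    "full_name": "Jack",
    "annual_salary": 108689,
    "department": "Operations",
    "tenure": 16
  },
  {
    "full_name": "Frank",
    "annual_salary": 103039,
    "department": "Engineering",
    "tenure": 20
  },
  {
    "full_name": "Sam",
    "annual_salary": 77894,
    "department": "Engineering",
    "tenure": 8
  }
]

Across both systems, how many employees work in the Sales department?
2

Schema mapping: "unit" (system_hr3) = "department" (system_hr1) = department

Sales employees in system_hr3: 2
Sales employees in system_hr1: 0

Total in Sales: 2 + 0 = 2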